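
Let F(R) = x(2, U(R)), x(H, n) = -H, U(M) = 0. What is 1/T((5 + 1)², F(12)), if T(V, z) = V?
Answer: 1/36 ≈ 0.027778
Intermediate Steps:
F(R) = -2 (F(R) = -1*2 = -2)
1/T((5 + 1)², F(12)) = 1/((5 + 1)²) = 1/(6²) = 1/36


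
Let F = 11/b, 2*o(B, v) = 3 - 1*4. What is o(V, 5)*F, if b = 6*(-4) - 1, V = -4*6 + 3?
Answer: 11/50 ≈ 0.22000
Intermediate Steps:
V = -21 (V = -24 + 3 = -21)
b = -25 (b = -24 - 1 = -25)
o(B, v) = -½ (o(B, v) = (3 - 1*4)/2 = (3 - 4)/2 = (½)*(-1) = -½)
F = -11/25 (F = 11/(-25) = 11*(-1/25) = -11/25 ≈ -0.44000)
o(V, 5)*F = -½*(-11/25) = 11/50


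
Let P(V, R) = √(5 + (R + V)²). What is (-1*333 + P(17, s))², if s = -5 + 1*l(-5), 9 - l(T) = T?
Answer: (333 - √681)² ≈ 94190.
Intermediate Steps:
l(T) = 9 - T
s = 9 (s = -5 + 1*(9 - 1*(-5)) = -5 + 1*(9 + 5) = -5 + 1*14 = -5 + 14 = 9)
(-1*333 + P(17, s))² = (-1*333 + √(5 + (9 + 17)²))² = (-333 + √(5 + 26²))² = (-333 + √(5 + 676))² = (-333 + √681)²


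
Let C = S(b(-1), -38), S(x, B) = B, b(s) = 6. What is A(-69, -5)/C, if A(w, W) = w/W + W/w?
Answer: -2393/6555 ≈ -0.36506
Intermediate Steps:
A(w, W) = W/w + w/W
C = -38
A(-69, -5)/C = (-5/(-69) - 69/(-5))/(-38) = (-5*(-1/69) - 69*(-⅕))*(-1/38) = (5/69 + 69/5)*(-1/38) = (4786/345)*(-1/38) = -2393/6555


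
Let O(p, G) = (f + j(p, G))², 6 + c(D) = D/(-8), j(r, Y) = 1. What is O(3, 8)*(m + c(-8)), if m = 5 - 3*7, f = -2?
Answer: -21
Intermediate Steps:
c(D) = -6 - D/8 (c(D) = -6 + D/(-8) = -6 + D*(-⅛) = -6 - D/8)
O(p, G) = 1 (O(p, G) = (-2 + 1)² = (-1)² = 1)
m = -16 (m = 5 - 21 = -16)
O(3, 8)*(m + c(-8)) = 1*(-16 + (-6 - ⅛*(-8))) = 1*(-16 + (-6 + 1)) = 1*(-16 - 5) = 1*(-21) = -21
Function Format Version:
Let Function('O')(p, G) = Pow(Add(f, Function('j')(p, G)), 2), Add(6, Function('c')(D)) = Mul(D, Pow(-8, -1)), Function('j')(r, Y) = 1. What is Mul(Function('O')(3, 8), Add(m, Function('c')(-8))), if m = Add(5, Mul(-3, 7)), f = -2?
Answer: -21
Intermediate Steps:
Function('c')(D) = Add(-6, Mul(Rational(-1, 8), D)) (Function('c')(D) = Add(-6, Mul(D, Pow(-8, -1))) = Add(-6, Mul(D, Rational(-1, 8))) = Add(-6, Mul(Rational(-1, 8), D)))
Function('O')(p, G) = 1 (Function('O')(p, G) = Pow(Add(-2, 1), 2) = Pow(-1, 2) = 1)
m = -16 (m = Add(5, -21) = -16)
Mul(Function('O')(3, 8), Add(m, Function('c')(-8))) = Mul(1, Add(-16, Add(-6, Mul(Rational(-1, 8), -8)))) = Mul(1, Add(-16, Add(-6, 1))) = Mul(1, Add(-16, -5)) = Mul(1, -21) = -21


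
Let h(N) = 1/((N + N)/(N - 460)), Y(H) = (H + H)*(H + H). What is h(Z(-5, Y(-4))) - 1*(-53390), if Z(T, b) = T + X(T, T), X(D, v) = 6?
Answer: 106321/2 ≈ 53161.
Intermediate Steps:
Y(H) = 4*H**2 (Y(H) = (2*H)*(2*H) = 4*H**2)
Z(T, b) = 6 + T (Z(T, b) = T + 6 = 6 + T)
h(N) = (-460 + N)/(2*N) (h(N) = 1/((2*N)/(-460 + N)) = 1/(2*N/(-460 + N)) = (-460 + N)/(2*N))
h(Z(-5, Y(-4))) - 1*(-53390) = (-460 + (6 - 5))/(2*(6 - 5)) - 1*(-53390) = (1/2)*(-460 + 1)/1 + 53390 = (1/2)*1*(-459) + 53390 = -459/2 + 53390 = 106321/2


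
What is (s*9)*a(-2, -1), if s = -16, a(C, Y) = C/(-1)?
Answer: -288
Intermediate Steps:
a(C, Y) = -C (a(C, Y) = C*(-1) = -C)
(s*9)*a(-2, -1) = (-16*9)*(-1*(-2)) = -144*2 = -288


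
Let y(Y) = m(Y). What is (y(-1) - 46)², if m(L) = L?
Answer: 2209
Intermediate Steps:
y(Y) = Y
(y(-1) - 46)² = (-1 - 46)² = (-47)² = 2209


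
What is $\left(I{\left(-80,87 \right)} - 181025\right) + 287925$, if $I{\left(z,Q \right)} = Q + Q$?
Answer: $107074$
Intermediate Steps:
$I{\left(z,Q \right)} = 2 Q$
$\left(I{\left(-80,87 \right)} - 181025\right) + 287925 = \left(2 \cdot 87 - 181025\right) + 287925 = \left(174 - 181025\right) + 287925 = -180851 + 287925 = 107074$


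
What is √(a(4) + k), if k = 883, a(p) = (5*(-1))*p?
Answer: √863 ≈ 29.377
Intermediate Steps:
a(p) = -5*p
√(a(4) + k) = √(-5*4 + 883) = √(-20 + 883) = √863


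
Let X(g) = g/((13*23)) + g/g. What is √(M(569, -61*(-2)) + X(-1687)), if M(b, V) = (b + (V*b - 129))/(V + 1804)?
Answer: √32373812679/31993 ≈ 5.6240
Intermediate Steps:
X(g) = 1 + g/299 (X(g) = g/299 + 1 = 1 + g/299)
M(b, V) = (-129 + b + V*b)/(1804 + V) (M(b, V) = (b + (-129 + V*b))/(1804 + V) = (-129 + b + V*b)/(1804 + V))
√(M(569, -61*(-2)) + X(-1687)) = √((-129 + 569 - 61*(-2)*569)/(1804 - 61*(-2)) + (1 + (1/299)*(-1687))) = √((-129 + 569 + 122*569)/(1804 + 122) + (1 - 1687/299)) = √((-129 + 569 + 69418)/1926 - 1388/299) = √((1/1926)*69858 - 1388/299) = √(3881/107 - 1388/299) = √(1011903/31993) = √32373812679/31993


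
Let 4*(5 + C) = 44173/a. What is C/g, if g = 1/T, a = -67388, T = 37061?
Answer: -51586428913/269552 ≈ -1.9138e+5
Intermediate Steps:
C = -1391933/269552 (C = -5 + (44173/(-67388))/4 = -5 + (44173*(-1/67388))/4 = -5 + (¼)*(-44173/67388) = -5 - 44173/269552 = -1391933/269552 ≈ -5.1639)
g = 1/37061 ≈ 2.6983e-5
C/g = -1391933/(269552*1/37061) = -1391933/269552*37061 = -51586428913/269552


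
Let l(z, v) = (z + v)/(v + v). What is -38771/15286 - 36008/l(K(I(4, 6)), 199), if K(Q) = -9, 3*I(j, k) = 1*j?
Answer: -109536922557/1452170 ≈ -75430.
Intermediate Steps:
I(j, k) = j/3 (I(j, k) = (1*j)/3 = j/3)
l(z, v) = (v + z)/(2*v) (l(z, v) = (v + z)/((2*v)) = (v + z)*(1/(2*v)) = (v + z)/(2*v))
-38771/15286 - 36008/l(K(I(4, 6)), 199) = -38771/15286 - 36008*398/(199 - 9) = -38771*1/15286 - 36008/((½)*(1/199)*190) = -38771/15286 - 36008/95/199 = -38771/15286 - 36008*199/95 = -38771/15286 - 7165592/95 = -109536922557/1452170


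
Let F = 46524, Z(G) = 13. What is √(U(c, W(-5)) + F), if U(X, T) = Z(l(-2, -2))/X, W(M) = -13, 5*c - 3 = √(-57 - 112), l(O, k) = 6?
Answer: √(1474101126 - 150410*I)/178 ≈ 215.7 - 0.011004*I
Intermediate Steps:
c = ⅗ + 13*I/5 (c = ⅗ + √(-57 - 112)/5 = ⅗ + √(-169)/5 = ⅗ + (13*I)/5 = ⅗ + 13*I/5 ≈ 0.6 + 2.6*I)
U(X, T) = 13/X
√(U(c, W(-5)) + F) = √(13/(⅗ + 13*I/5) + 46524) = √(13*(25*(⅗ - 13*I/5)/178) + 46524) = √(325*(⅗ - 13*I/5)/178 + 46524) = √(46524 + 325*(⅗ - 13*I/5)/178)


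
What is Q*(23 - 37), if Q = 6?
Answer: -84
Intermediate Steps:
Q*(23 - 37) = 6*(23 - 37) = 6*(-14) = -84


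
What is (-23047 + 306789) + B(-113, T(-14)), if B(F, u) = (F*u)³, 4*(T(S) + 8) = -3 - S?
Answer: 13380828605/64 ≈ 2.0908e+8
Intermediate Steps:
T(S) = -35/4 - S/4 (T(S) = -8 + (-3 - S)/4 = -8 + (-¾ - S/4) = -35/4 - S/4)
B(F, u) = F³*u³
(-23047 + 306789) + B(-113, T(-14)) = (-23047 + 306789) + (-113)³*(-35/4 - ¼*(-14))³ = 283742 - 1442897*(-35/4 + 7/2)³ = 283742 - 1442897*(-21/4)³ = 283742 - 1442897*(-9261/64) = 283742 + 13362669117/64 = 13380828605/64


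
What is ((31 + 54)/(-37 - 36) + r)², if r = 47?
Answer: 11195716/5329 ≈ 2100.9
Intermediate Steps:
((31 + 54)/(-37 - 36) + r)² = ((31 + 54)/(-37 - 36) + 47)² = (85/(-73) + 47)² = (85*(-1/73) + 47)² = (-85/73 + 47)² = (3346/73)² = 11195716/5329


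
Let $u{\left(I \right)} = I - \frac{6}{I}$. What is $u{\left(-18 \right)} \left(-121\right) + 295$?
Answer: $\frac{7298}{3} \approx 2432.7$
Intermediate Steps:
$u{\left(I \right)} = I - \frac{6}{I}$
$u{\left(-18 \right)} \left(-121\right) + 295 = \left(-18 - \frac{6}{-18}\right) \left(-121\right) + 295 = \left(-18 - - \frac{1}{3}\right) \left(-121\right) + 295 = \left(-18 + \frac{1}{3}\right) \left(-121\right) + 295 = \left(- \frac{53}{3}\right) \left(-121\right) + 295 = \frac{6413}{3} + 295 = \frac{7298}{3}$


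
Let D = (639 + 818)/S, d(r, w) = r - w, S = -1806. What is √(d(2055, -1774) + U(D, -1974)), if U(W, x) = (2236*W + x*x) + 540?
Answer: √1719565323/21 ≈ 1974.7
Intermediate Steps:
D = -1457/1806 (D = (639 + 818)/(-1806) = 1457*(-1/1806) = -1457/1806 ≈ -0.80676)
U(W, x) = 540 + x² + 2236*W (U(W, x) = (2236*W + x²) + 540 = (x² + 2236*W) + 540 = 540 + x² + 2236*W)
√(d(2055, -1774) + U(D, -1974)) = √((2055 - 1*(-1774)) + (540 + (-1974)² + 2236*(-1457/1806))) = √((2055 + 1774) + (540 + 3896676 - 37882/21)) = √(3829 + 81803654/21) = √(81884063/21) = √1719565323/21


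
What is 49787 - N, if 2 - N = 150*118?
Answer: 67485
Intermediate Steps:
N = -17698 (N = 2 - 150*118 = 2 - 1*17700 = 2 - 17700 = -17698)
49787 - N = 49787 - 1*(-17698) = 49787 + 17698 = 67485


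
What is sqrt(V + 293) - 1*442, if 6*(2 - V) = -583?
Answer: -442 + sqrt(14118)/6 ≈ -422.20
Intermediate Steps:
V = 595/6 (V = 2 - 1/6*(-583) = 2 + 583/6 = 595/6 ≈ 99.167)
sqrt(V + 293) - 1*442 = sqrt(595/6 + 293) - 1*442 = sqrt(2353/6) - 442 = sqrt(14118)/6 - 442 = -442 + sqrt(14118)/6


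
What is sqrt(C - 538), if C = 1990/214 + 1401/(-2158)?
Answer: 15*I*sqrt(125438529970)/230906 ≈ 23.008*I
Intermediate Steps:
C = 1997303/230906 (C = 1990*(1/214) + 1401*(-1/2158) = 995/107 - 1401/2158 = 1997303/230906 ≈ 8.6499)
sqrt(C - 538) = sqrt(1997303/230906 - 538) = sqrt(-122230125/230906) = 15*I*sqrt(125438529970)/230906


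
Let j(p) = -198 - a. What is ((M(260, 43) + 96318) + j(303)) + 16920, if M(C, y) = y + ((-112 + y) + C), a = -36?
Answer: 113310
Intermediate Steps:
M(C, y) = -112 + C + 2*y (M(C, y) = y + (-112 + C + y) = -112 + C + 2*y)
j(p) = -162 (j(p) = -198 - 1*(-36) = -198 + 36 = -162)
((M(260, 43) + 96318) + j(303)) + 16920 = (((-112 + 260 + 2*43) + 96318) - 162) + 16920 = (((-112 + 260 + 86) + 96318) - 162) + 16920 = ((234 + 96318) - 162) + 16920 = (96552 - 162) + 16920 = 96390 + 16920 = 113310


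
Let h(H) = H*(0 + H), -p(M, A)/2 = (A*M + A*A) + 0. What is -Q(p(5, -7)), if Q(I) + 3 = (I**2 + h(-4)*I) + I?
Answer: -305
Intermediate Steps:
p(M, A) = -2*A**2 - 2*A*M (p(M, A) = -2*((A*M + A*A) + 0) = -2*((A*M + A**2) + 0) = -2*((A**2 + A*M) + 0) = -2*(A**2 + A*M) = -2*A**2 - 2*A*M)
h(H) = H**2 (h(H) = H*H = H**2)
Q(I) = -3 + I**2 + 17*I (Q(I) = -3 + ((I**2 + (-4)**2*I) + I) = -3 + ((I**2 + 16*I) + I) = -3 + (I**2 + 17*I) = -3 + I**2 + 17*I)
-Q(p(5, -7)) = -(-3 + (-2*(-7)*(-7 + 5))**2 + 17*(-2*(-7)*(-7 + 5))) = -(-3 + (-2*(-7)*(-2))**2 + 17*(-2*(-7)*(-2))) = -(-3 + (-28)**2 + 17*(-28)) = -(-3 + 784 - 476) = -1*305 = -305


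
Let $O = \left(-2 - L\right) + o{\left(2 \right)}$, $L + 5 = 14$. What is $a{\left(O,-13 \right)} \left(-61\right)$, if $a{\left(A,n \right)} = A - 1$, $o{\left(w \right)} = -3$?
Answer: $915$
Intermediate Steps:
$L = 9$ ($L = -5 + 14 = 9$)
$O = -14$ ($O = \left(-2 - 9\right) - 3 = -11 - 3 = -14$)
$a{\left(A,n \right)} = -1 + A$
$a{\left(O,-13 \right)} \left(-61\right) = \left(-1 - 14\right) \left(-61\right) = \left(-15\right) \left(-61\right) = 915$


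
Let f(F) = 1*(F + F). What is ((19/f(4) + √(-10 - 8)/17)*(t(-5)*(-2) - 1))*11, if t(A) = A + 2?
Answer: 1045/8 + 165*I*√2/17 ≈ 130.63 + 13.726*I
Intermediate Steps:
t(A) = 2 + A
f(F) = 2*F (f(F) = 1*(2*F) = 2*F)
((19/f(4) + √(-10 - 8)/17)*(t(-5)*(-2) - 1))*11 = ((19/((2*4)) + √(-10 - 8)/17)*((2 - 5)*(-2) - 1))*11 = ((19/8 + √(-18)*(1/17))*(-3*(-2) - 1))*11 = ((19*(⅛) + (3*I*√2)*(1/17))*(6 - 1))*11 = ((19/8 + 3*I*√2/17)*5)*11 = (95/8 + 15*I*√2/17)*11 = 1045/8 + 165*I*√2/17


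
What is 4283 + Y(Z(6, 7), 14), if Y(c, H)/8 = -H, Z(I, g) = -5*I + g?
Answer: 4171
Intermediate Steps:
Z(I, g) = g - 5*I
Y(c, H) = -8*H (Y(c, H) = 8*(-H) = -8*H)
4283 + Y(Z(6, 7), 14) = 4283 - 8*14 = 4283 - 112 = 4171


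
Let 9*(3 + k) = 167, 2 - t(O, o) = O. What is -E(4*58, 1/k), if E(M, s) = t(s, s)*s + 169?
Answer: -3314839/19600 ≈ -169.12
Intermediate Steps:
t(O, o) = 2 - O
k = 140/9 (k = -3 + (⅑)*167 = -3 + 167/9 = 140/9 ≈ 15.556)
E(M, s) = 169 + s*(2 - s) (E(M, s) = (2 - s)*s + 169 = s*(2 - s) + 169 = 169 + s*(2 - s))
-E(4*58, 1/k) = -(169 - (-2 + 1/(140/9))/140/9) = -(169 - 1*9/140*(-2 + 9/140)) = -(169 - 1*9/140*(-271/140)) = -(169 + 2439/19600) = -1*3314839/19600 = -3314839/19600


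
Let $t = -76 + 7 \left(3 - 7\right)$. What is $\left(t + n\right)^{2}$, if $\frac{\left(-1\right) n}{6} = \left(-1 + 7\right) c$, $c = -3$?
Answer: $16$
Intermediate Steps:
$t = -104$ ($t = -76 + 7 \left(-4\right) = -76 - 28 = -104$)
$n = 108$ ($n = - 6 \left(-1 + 7\right) \left(-3\right) = - 6 \cdot 6 \left(-3\right) = \left(-6\right) \left(-18\right) = 108$)
$\left(t + n\right)^{2} = \left(-104 + 108\right)^{2} = 4^{2} = 16$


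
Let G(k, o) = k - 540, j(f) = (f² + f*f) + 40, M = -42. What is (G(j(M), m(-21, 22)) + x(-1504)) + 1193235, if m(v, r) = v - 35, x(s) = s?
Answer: 1194759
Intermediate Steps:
m(v, r) = -35 + v
j(f) = 40 + 2*f² (j(f) = (f² + f²) + 40 = 2*f² + 40 = 40 + 2*f²)
G(k, o) = -540 + k
(G(j(M), m(-21, 22)) + x(-1504)) + 1193235 = ((-540 + (40 + 2*(-42)²)) - 1504) + 1193235 = ((-540 + (40 + 2*1764)) - 1504) + 1193235 = ((-540 + (40 + 3528)) - 1504) + 1193235 = ((-540 + 3568) - 1504) + 1193235 = (3028 - 1504) + 1193235 = 1524 + 1193235 = 1194759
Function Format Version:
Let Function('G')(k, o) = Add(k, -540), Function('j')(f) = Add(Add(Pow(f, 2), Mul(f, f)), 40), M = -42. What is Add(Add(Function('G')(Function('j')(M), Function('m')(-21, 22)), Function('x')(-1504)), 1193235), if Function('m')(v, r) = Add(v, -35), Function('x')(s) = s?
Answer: 1194759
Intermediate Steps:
Function('m')(v, r) = Add(-35, v)
Function('j')(f) = Add(40, Mul(2, Pow(f, 2))) (Function('j')(f) = Add(Add(Pow(f, 2), Pow(f, 2)), 40) = Add(Mul(2, Pow(f, 2)), 40) = Add(40, Mul(2, Pow(f, 2))))
Function('G')(k, o) = Add(-540, k)
Add(Add(Function('G')(Function('j')(M), Function('m')(-21, 22)), Function('x')(-1504)), 1193235) = Add(Add(Add(-540, Add(40, Mul(2, Pow(-42, 2)))), -1504), 1193235) = Add(Add(Add(-540, Add(40, Mul(2, 1764))), -1504), 1193235) = Add(Add(Add(-540, Add(40, 3528)), -1504), 1193235) = Add(Add(Add(-540, 3568), -1504), 1193235) = Add(Add(3028, -1504), 1193235) = Add(1524, 1193235) = 1194759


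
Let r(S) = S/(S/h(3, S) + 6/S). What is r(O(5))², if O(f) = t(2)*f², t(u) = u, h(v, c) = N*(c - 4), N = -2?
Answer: 3306250000/237169 ≈ 13940.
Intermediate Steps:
h(v, c) = 8 - 2*c (h(v, c) = -2*(c - 4) = -2*(-4 + c) = 8 - 2*c)
O(f) = 2*f²
r(S) = S/(6/S + S/(8 - 2*S)) (r(S) = S/(S/(8 - 2*S) + 6/S) = S/(6/S + S/(8 - 2*S)))
r(O(5))² = (2*(2*5²)²*(4 - 2*5²)/(48 + (2*5²)² - 24*5²))² = (2*(2*25)²*(4 - 2*25)/(48 + (2*25)² - 24*25))² = (2*50²*(4 - 1*50)/(48 + 50² - 12*50))² = (2*2500*(4 - 50)/(48 + 2500 - 600))² = (2*2500*(-46)/1948)² = (2*2500*(1/1948)*(-46))² = (-57500/487)² = 3306250000/237169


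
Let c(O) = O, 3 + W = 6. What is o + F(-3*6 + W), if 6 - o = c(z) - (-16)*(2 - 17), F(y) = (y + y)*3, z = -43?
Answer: 199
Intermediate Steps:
W = 3 (W = -3 + 6 = 3)
F(y) = 6*y (F(y) = (2*y)*3 = 6*y)
o = 289 (o = 6 - (-43 - (-16)*(2 - 17)) = 6 - (-43 - (-16)*(-15)) = 6 - (-43 - 1*240) = 6 - (-43 - 240) = 6 - 1*(-283) = 6 + 283 = 289)
o + F(-3*6 + W) = 289 + 6*(-3*6 + 3) = 289 + 6*(-18 + 3) = 289 + 6*(-15) = 289 - 90 = 199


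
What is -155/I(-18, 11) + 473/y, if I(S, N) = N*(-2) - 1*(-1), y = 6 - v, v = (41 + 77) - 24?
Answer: 337/168 ≈ 2.0060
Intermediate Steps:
v = 94 (v = 118 - 24 = 94)
y = -88 (y = 6 - 1*94 = 6 - 94 = -88)
I(S, N) = 1 - 2*N (I(S, N) = -2*N + 1 = 1 - 2*N)
-155/I(-18, 11) + 473/y = -155/(1 - 2*11) + 473/(-88) = -155/(1 - 22) + 473*(-1/88) = -155/(-21) - 43/8 = -155*(-1/21) - 43/8 = 155/21 - 43/8 = 337/168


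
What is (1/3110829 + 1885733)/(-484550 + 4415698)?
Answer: 2933096451329/6114564600846 ≈ 0.47969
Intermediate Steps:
(1/3110829 + 1885733)/(-484550 + 4415698) = (1/3110829 + 1885733)/3931148 = (5866192902658/3110829)*(1/3931148) = 2933096451329/6114564600846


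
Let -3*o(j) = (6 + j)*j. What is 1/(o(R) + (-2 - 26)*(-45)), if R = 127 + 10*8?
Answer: -1/13437 ≈ -7.4421e-5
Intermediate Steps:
R = 207 (R = 127 + 80 = 207)
o(j) = -j*(6 + j)/3 (o(j) = -(6 + j)*j/3 = -j*(6 + j)/3)
1/(o(R) + (-2 - 26)*(-45)) = 1/(-1/3*207*(6 + 207) + (-2 - 26)*(-45)) = 1/(-1/3*207*213 - 28*(-45)) = 1/(-14697 + 1260) = 1/(-13437) = -1/13437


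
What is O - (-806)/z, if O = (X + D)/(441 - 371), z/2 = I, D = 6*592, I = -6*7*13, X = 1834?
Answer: 16003/210 ≈ 76.205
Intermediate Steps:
I = -546 (I = -42*13 = -546)
D = 3552
z = -1092 (z = 2*(-546) = -1092)
O = 2693/35 (O = (1834 + 3552)/(441 - 371) = 5386/70 = 5386*(1/70) = 2693/35 ≈ 76.943)
O - (-806)/z = 2693/35 - (-806)/(-1092) = 2693/35 - (-806)*(-1)/1092 = 2693/35 - 1*31/42 = 2693/35 - 31/42 = 16003/210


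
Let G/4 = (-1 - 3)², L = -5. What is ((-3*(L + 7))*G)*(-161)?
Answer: 61824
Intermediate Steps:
G = 64 (G = 4*(-1 - 3)² = 4*(-4)² = 4*16 = 64)
((-3*(L + 7))*G)*(-161) = (-3*(-5 + 7)*64)*(-161) = (-3*2*64)*(-161) = -6*64*(-161) = -384*(-161) = 61824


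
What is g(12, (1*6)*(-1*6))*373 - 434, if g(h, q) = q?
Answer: -13862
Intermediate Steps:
g(12, (1*6)*(-1*6))*373 - 434 = ((1*6)*(-1*6))*373 - 434 = (6*(-6))*373 - 434 = -36*373 - 434 = -13428 - 434 = -13862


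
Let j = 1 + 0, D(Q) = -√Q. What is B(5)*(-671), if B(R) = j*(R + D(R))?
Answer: -3355 + 671*√5 ≈ -1854.6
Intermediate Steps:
j = 1
B(R) = R - √R (B(R) = 1*(R - √R) = R - √R)
B(5)*(-671) = (5 - √5)*(-671) = -3355 + 671*√5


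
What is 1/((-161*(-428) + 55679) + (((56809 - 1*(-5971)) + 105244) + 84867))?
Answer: 1/377478 ≈ 2.6492e-6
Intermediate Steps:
1/((-161*(-428) + 55679) + (((56809 - 1*(-5971)) + 105244) + 84867)) = 1/((68908 + 55679) + (((56809 + 5971) + 105244) + 84867)) = 1/(124587 + ((62780 + 105244) + 84867)) = 1/(124587 + (168024 + 84867)) = 1/(124587 + 252891) = 1/377478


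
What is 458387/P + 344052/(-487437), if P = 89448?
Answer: 64220006941/14533421592 ≈ 4.4188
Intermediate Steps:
458387/P + 344052/(-487437) = 458387/89448 + 344052/(-487437) = 458387*(1/89448) + 344052*(-1/487437) = 458387/89448 - 114684/162479 = 64220006941/14533421592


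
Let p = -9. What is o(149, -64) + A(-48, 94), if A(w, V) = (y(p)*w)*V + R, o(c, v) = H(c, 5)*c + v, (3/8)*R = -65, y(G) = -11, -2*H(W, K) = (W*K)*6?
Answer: -850861/3 ≈ -2.8362e+5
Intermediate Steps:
H(W, K) = -3*K*W (H(W, K) = -W*K*6/2 = -K*W*6/2 = -3*K*W)
R = -520/3 (R = (8/3)*(-65) = -520/3 ≈ -173.33)
o(c, v) = v - 15*c² (o(c, v) = (-3*5*c)*c + v = (-15*c)*c + v = -15*c² + v = v - 15*c²)
A(w, V) = -520/3 - 11*V*w (A(w, V) = (-11*w)*V - 520/3 = -11*V*w - 520/3 = -520/3 - 11*V*w)
o(149, -64) + A(-48, 94) = (-64 - 15*149²) + (-520/3 - 11*94*(-48)) = (-64 - 15*22201) + (-520/3 + 49632) = (-64 - 333015) + 148376/3 = -333079 + 148376/3 = -850861/3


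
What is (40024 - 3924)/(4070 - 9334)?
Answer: -9025/1316 ≈ -6.8579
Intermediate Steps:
(40024 - 3924)/(4070 - 9334) = 36100/(-5264) = 36100*(-1/5264) = -9025/1316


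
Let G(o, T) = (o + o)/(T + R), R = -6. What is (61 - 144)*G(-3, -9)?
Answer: -166/5 ≈ -33.200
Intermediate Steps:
G(o, T) = 2*o/(-6 + T) (G(o, T) = (o + o)/(T - 6) = (2*o)/(-6 + T) = 2*o/(-6 + T))
(61 - 144)*G(-3, -9) = (61 - 144)*(2*(-3)/(-6 - 9)) = -166*(-3)/(-15) = -166*(-3)*(-1)/15 = -83*⅖ = -166/5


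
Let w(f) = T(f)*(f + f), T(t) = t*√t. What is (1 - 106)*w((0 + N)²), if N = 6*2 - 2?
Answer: -21000000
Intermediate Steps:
N = 10 (N = 12 - 2 = 10)
T(t) = t^(3/2)
w(f) = 2*f^(5/2) (w(f) = f^(3/2)*(f + f) = f^(3/2)*(2*f) = 2*f^(5/2))
(1 - 106)*w((0 + N)²) = (1 - 106)*(2*((0 + 10)²)^(5/2)) = -210*(10²)^(5/2) = -210*100^(5/2) = -210*100000 = -105*200000 = -21000000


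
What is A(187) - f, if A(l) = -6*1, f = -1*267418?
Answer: 267412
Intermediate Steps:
f = -267418
A(l) = -6
A(187) - f = -6 - 1*(-267418) = -6 + 267418 = 267412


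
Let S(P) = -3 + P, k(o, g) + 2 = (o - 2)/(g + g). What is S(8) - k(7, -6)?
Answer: 89/12 ≈ 7.4167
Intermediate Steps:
k(o, g) = -2 + (-2 + o)/(2*g) (k(o, g) = -2 + (o - 2)/(g + g) = -2 + (-2 + o)/((2*g)) = -2 + (-2 + o)*(1/(2*g)) = -2 + (-2 + o)/(2*g))
S(8) - k(7, -6) = (-3 + 8) - (-2 + 7 - 4*(-6))/(2*(-6)) = 5 - (-1)*(-2 + 7 + 24)/(2*6) = 5 - (-1)*29/(2*6) = 5 - 1*(-29/12) = 5 + 29/12 = 89/12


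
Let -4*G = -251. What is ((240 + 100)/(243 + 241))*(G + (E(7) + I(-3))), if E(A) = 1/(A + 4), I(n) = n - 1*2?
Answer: 216325/5324 ≈ 40.632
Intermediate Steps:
G = 251/4 (G = -¼*(-251) = 251/4 ≈ 62.750)
I(n) = -2 + n (I(n) = n - 2 = -2 + n)
E(A) = 1/(4 + A)
((240 + 100)/(243 + 241))*(G + (E(7) + I(-3))) = ((240 + 100)/(243 + 241))*(251/4 + (1/(4 + 7) + (-2 - 3))) = (340/484)*(251/4 + (1/11 - 5)) = (340*(1/484))*(251/4 + (1/11 - 5)) = 85*(251/4 - 54/11)/121 = (85/121)*(2545/44) = 216325/5324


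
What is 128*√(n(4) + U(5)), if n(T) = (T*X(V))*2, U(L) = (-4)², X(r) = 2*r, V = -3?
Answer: 512*I*√2 ≈ 724.08*I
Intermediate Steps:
U(L) = 16
n(T) = -12*T (n(T) = (T*(2*(-3)))*2 = (T*(-6))*2 = -6*T*2 = -12*T)
128*√(n(4) + U(5)) = 128*√(-12*4 + 16) = 128*√(-48 + 16) = 128*√(-32) = 128*(4*I*√2) = 512*I*√2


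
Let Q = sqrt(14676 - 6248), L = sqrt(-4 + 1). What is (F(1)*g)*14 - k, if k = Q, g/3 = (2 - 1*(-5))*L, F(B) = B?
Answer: -14*sqrt(43) + 294*I*sqrt(3) ≈ -91.804 + 509.22*I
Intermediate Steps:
L = I*sqrt(3) (L = sqrt(-3) = I*sqrt(3) ≈ 1.732*I)
g = 21*I*sqrt(3) (g = 3*((2 - 1*(-5))*(I*sqrt(3))) = 3*((2 + 5)*(I*sqrt(3))) = 3*(7*(I*sqrt(3))) = 3*(7*I*sqrt(3)) = 21*I*sqrt(3) ≈ 36.373*I)
Q = 14*sqrt(43) (Q = sqrt(8428) = 14*sqrt(43) ≈ 91.804)
k = 14*sqrt(43) ≈ 91.804
(F(1)*g)*14 - k = (1*(21*I*sqrt(3)))*14 - 14*sqrt(43) = (21*I*sqrt(3))*14 - 14*sqrt(43) = 294*I*sqrt(3) - 14*sqrt(43) = -14*sqrt(43) + 294*I*sqrt(3)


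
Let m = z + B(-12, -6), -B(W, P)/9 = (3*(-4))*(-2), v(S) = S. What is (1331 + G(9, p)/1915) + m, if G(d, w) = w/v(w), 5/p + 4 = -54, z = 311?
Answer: 2730791/1915 ≈ 1426.0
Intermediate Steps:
p = -5/58 (p = 5/(-4 - 54) = 5/(-58) = 5*(-1/58) = -5/58 ≈ -0.086207)
G(d, w) = 1 (G(d, w) = w/w = 1)
B(W, P) = -216 (B(W, P) = -9*3*(-4)*(-2) = -(-108)*(-2) = -9*24 = -216)
m = 95 (m = 311 - 216 = 95)
(1331 + G(9, p)/1915) + m = (1331 + 1/1915) + 95 = 2548866/1915 + 95 = 2730791/1915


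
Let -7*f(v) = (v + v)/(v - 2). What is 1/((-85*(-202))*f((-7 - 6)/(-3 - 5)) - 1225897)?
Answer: -21/25297417 ≈ -8.3012e-7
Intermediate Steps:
f(v) = -2*v/(7*(-2 + v)) (f(v) = -(v + v)/(7*(v - 2)) = -2*v/(7*(-2 + v)))
1/((-85*(-202))*f((-7 - 6)/(-3 - 5)) - 1225897) = 1/((-85*(-202))*(-2*(-7 - 6)/(-3 - 5)/(-14 + 7*((-7 - 6)/(-3 - 5)))) - 1225897) = 1/(17170*(-2*(-13/(-8))/(-14 + 7*(-13/(-8)))) - 1225897) = 1/(17170*(-2*(-13*(-⅛))/(-14 + 7*(-13*(-⅛)))) - 1225897) = 1/(17170*(-2*13/8/(-14 + 7*(13/8))) - 1225897) = 1/(17170*(-2*13/8/(-14 + 91/8)) - 1225897) = 1/(17170*(-2*13/8/(-21/8)) - 1225897) = 1/(17170*(-2*13/8*(-8/21)) - 1225897) = 1/(17170*(26/21) - 1225897) = 1/(446420/21 - 1225897) = 1/(-25297417/21) = -21/25297417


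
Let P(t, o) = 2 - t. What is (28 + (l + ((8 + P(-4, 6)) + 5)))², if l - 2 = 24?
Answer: 5329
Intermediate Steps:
l = 26 (l = 2 + 24 = 26)
(28 + (l + ((8 + P(-4, 6)) + 5)))² = (28 + (26 + ((8 + (2 - 1*(-4))) + 5)))² = (28 + (26 + ((8 + (2 + 4)) + 5)))² = (28 + (26 + ((8 + 6) + 5)))² = (28 + (26 + (14 + 5)))² = (28 + (26 + 19))² = (28 + 45)² = 73² = 5329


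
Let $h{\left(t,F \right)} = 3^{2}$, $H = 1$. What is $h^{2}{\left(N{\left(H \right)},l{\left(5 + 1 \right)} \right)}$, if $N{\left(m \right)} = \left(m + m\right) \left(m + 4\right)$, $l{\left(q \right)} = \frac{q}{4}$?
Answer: $81$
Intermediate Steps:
$l{\left(q \right)} = \frac{q}{4}$ ($l{\left(q \right)} = q \frac{1}{4} = \frac{q}{4}$)
$N{\left(m \right)} = 2 m \left(4 + m\right)$
$h{\left(t,F \right)} = 9$
$h^{2}{\left(N{\left(H \right)},l{\left(5 + 1 \right)} \right)} = 9^{2} = 81$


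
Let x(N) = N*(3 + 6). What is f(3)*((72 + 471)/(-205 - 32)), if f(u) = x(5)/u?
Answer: -2715/79 ≈ -34.367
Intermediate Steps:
x(N) = 9*N (x(N) = N*9 = 9*N)
f(u) = 45/u (f(u) = (9*5)/u = 45/u)
f(3)*((72 + 471)/(-205 - 32)) = (45/3)*((72 + 471)/(-205 - 32)) = (45*(⅓))*(543/(-237)) = 15*(543*(-1/237)) = 15*(-181/79) = -2715/79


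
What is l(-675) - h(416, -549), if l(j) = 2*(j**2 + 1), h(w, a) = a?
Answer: 911801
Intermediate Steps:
l(j) = 2 + 2*j**2 (l(j) = 2*(1 + j**2) = 2 + 2*j**2)
l(-675) - h(416, -549) = (2 + 2*(-675)**2) - 1*(-549) = (2 + 2*455625) + 549 = (2 + 911250) + 549 = 911252 + 549 = 911801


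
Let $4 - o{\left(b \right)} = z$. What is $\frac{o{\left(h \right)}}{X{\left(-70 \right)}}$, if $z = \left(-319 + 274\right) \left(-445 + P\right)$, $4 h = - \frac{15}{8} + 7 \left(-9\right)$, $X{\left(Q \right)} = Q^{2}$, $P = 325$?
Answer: $- \frac{1349}{1225} \approx -1.1012$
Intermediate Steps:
$h = - \frac{519}{32}$ ($h = \frac{- \frac{15}{8} + 7 \left(-9\right)}{4} = \frac{\left(-15\right) \frac{1}{8} - 63}{4} = \frac{- \frac{15}{8} - 63}{4} = \frac{1}{4} \left(- \frac{519}{8}\right) = - \frac{519}{32} \approx -16.219$)
$z = 5400$ ($z = \left(-319 + 274\right) \left(-445 + 325\right) = \left(-45\right) \left(-120\right) = 5400$)
$o{\left(b \right)} = -5396$ ($o{\left(b \right)} = 4 - 5400 = -5396$)
$\frac{o{\left(h \right)}}{X{\left(-70 \right)}} = - \frac{5396}{\left(-70\right)^{2}} = - \frac{5396}{4900} = \left(-5396\right) \frac{1}{4900} = - \frac{1349}{1225}$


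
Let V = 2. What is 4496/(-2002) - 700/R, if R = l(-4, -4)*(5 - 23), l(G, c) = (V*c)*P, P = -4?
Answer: -148537/144144 ≈ -1.0305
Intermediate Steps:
l(G, c) = -8*c (l(G, c) = (2*c)*(-4) = -8*c)
R = -576 (R = (-8*(-4))*(5 - 23) = 32*(-18) = -576)
4496/(-2002) - 700/R = 4496/(-2002) - 700/(-576) = 4496*(-1/2002) - 700*(-1/576) = -2248/1001 + 175/144 = -148537/144144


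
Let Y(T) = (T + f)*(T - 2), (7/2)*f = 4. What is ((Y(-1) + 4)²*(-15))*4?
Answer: -37500/49 ≈ -765.31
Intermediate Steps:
f = 8/7 (f = (2/7)*4 = 8/7 ≈ 1.1429)
Y(T) = (-2 + T)*(8/7 + T) (Y(T) = (T + 8/7)*(T - 2) = (8/7 + T)*(-2 + T) = (-2 + T)*(8/7 + T))
((Y(-1) + 4)²*(-15))*4 = (((-16/7 + (-1)² - 6/7*(-1)) + 4)²*(-15))*4 = (((-16/7 + 1 + 6/7) + 4)²*(-15))*4 = ((-3/7 + 4)²*(-15))*4 = ((25/7)²*(-15))*4 = ((625/49)*(-15))*4 = -9375/49*4 = -37500/49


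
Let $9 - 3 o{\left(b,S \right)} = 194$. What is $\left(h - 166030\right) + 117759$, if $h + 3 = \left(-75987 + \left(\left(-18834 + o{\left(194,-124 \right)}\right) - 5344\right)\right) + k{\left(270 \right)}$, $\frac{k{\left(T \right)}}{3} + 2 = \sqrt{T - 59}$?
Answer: $- \frac{445520}{3} + 3 \sqrt{211} \approx -1.4846 \cdot 10^{5}$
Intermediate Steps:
$o{\left(b,S \right)} = - \frac{185}{3}$ ($o{\left(b,S \right)} = 3 - \frac{194}{3} = - \frac{185}{3}$)
$k{\left(T \right)} = -6 + 3 \sqrt{-59 + T}$ ($k{\left(T \right)} = -6 + 3 \sqrt{T - 59} = -6 + 3 \sqrt{-59 + T}$)
$h = - \frac{300707}{3} + 3 \sqrt{211}$ ($h = -3 - \left(\frac{300698}{3} - 3 \sqrt{-59 + 270}\right) = -3 - \left(\frac{300698}{3} - 3 \sqrt{211}\right) = - \frac{300707}{3} + 3 \sqrt{211} \approx -1.0019 \cdot 10^{5}$)
$\left(h - 166030\right) + 117759 = \left(\left(- \frac{300707}{3} + 3 \sqrt{211}\right) - 166030\right) + 117759 = \left(- \frac{798797}{3} + 3 \sqrt{211}\right) + 117759 = - \frac{445520}{3} + 3 \sqrt{211}$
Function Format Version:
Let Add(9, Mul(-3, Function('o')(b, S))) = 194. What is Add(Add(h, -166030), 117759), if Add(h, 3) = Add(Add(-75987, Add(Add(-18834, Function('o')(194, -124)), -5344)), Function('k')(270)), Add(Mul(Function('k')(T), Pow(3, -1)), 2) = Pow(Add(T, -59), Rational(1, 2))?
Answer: Add(Rational(-445520, 3), Mul(3, Pow(211, Rational(1, 2)))) ≈ -1.4846e+5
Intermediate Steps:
Function('o')(b, S) = Rational(-185, 3) (Function('o')(b, S) = Add(3, Mul(Rational(-1, 3), 194)) = Add(3, Rational(-194, 3)) = Rational(-185, 3))
Function('k')(T) = Add(-6, Mul(3, Pow(Add(-59, T), Rational(1, 2)))) (Function('k')(T) = Add(-6, Mul(3, Pow(Add(T, -59), Rational(1, 2)))) = Add(-6, Mul(3, Pow(Add(-59, T), Rational(1, 2)))))
h = Add(Rational(-300707, 3), Mul(3, Pow(211, Rational(1, 2)))) (h = Add(-3, Add(Add(-75987, Add(Add(-18834, Rational(-185, 3)), -5344)), Add(-6, Mul(3, Pow(Add(-59, 270), Rational(1, 2)))))) = Add(-3, Add(Add(-75987, Add(Rational(-56687, 3), -5344)), Add(-6, Mul(3, Pow(211, Rational(1, 2)))))) = Add(-3, Add(Add(-75987, Rational(-72719, 3)), Add(-6, Mul(3, Pow(211, Rational(1, 2)))))) = Add(-3, Add(Rational(-300680, 3), Add(-6, Mul(3, Pow(211, Rational(1, 2)))))) = Add(-3, Add(Rational(-300698, 3), Mul(3, Pow(211, Rational(1, 2))))) = Add(Rational(-300707, 3), Mul(3, Pow(211, Rational(1, 2)))) ≈ -1.0019e+5)
Add(Add(h, -166030), 117759) = Add(Add(Add(Rational(-300707, 3), Mul(3, Pow(211, Rational(1, 2)))), -166030), 117759) = Add(Add(Rational(-798797, 3), Mul(3, Pow(211, Rational(1, 2)))), 117759) = Add(Rational(-445520, 3), Mul(3, Pow(211, Rational(1, 2))))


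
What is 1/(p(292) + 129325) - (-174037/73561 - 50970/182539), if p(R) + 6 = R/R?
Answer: 4593193960444539/1736476808332280 ≈ 2.6451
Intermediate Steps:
p(R) = -5 (p(R) = -6 + R/R = -6 + 1 = -5)
1/(p(292) + 129325) - (-174037/73561 - 50970/182539) = 1/(-5 + 129325) - (-174037/73561 - 50970/182539) = 1/129320 - (-174037*1/73561 - 50970*1/182539) = 1/129320 - (-174037/73561 - 50970/182539) = 1/129320 - 1*(-35517944113/13427751379) = 1/129320 + 35517944113/13427751379 = 4593193960444539/1736476808332280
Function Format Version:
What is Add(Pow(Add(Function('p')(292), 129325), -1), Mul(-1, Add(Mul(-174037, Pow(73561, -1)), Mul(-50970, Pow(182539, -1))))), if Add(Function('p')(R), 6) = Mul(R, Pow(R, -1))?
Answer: Rational(4593193960444539, 1736476808332280) ≈ 2.6451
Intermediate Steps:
Function('p')(R) = -5 (Function('p')(R) = Add(-6, Mul(R, Pow(R, -1))) = Add(-6, 1) = -5)
Add(Pow(Add(Function('p')(292), 129325), -1), Mul(-1, Add(Mul(-174037, Pow(73561, -1)), Mul(-50970, Pow(182539, -1))))) = Add(Pow(Add(-5, 129325), -1), Mul(-1, Add(Mul(-174037, Pow(73561, -1)), Mul(-50970, Pow(182539, -1))))) = Add(Pow(129320, -1), Mul(-1, Add(Mul(-174037, Rational(1, 73561)), Mul(-50970, Rational(1, 182539))))) = Add(Rational(1, 129320), Mul(-1, Add(Rational(-174037, 73561), Rational(-50970, 182539)))) = Add(Rational(1, 129320), Mul(-1, Rational(-35517944113, 13427751379))) = Add(Rational(1, 129320), Rational(35517944113, 13427751379)) = Rational(4593193960444539, 1736476808332280)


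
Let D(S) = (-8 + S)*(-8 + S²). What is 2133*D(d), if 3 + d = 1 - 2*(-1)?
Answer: 136512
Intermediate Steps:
d = 0 (d = -3 + (1 - 2*(-1)) = -3 + (1 + 2) = -3 + 3 = 0)
2133*D(d) = 2133*(64 + 0³ - 8*0 - 8*0²) = 2133*(64 + 0 + 0 - 8*0) = 2133*(64 + 0 + 0 + 0) = 2133*64 = 136512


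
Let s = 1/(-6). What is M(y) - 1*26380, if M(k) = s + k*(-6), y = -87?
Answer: -155149/6 ≈ -25858.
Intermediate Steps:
s = -⅙ (s = 1*(-⅙) = -⅙ ≈ -0.16667)
M(k) = -⅙ - 6*k (M(k) = -⅙ + k*(-6) = -⅙ - 6*k)
M(y) - 1*26380 = (-⅙ - 6*(-87)) - 1*26380 = (-⅙ + 522) - 26380 = 3131/6 - 26380 = -155149/6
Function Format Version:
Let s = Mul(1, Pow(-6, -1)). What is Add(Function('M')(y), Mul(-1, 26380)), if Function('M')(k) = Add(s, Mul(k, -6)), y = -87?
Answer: Rational(-155149, 6) ≈ -25858.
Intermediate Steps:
s = Rational(-1, 6) (s = Mul(1, Rational(-1, 6)) = Rational(-1, 6) ≈ -0.16667)
Function('M')(k) = Add(Rational(-1, 6), Mul(-6, k)) (Function('M')(k) = Add(Rational(-1, 6), Mul(k, -6)) = Add(Rational(-1, 6), Mul(-6, k)))
Add(Function('M')(y), Mul(-1, 26380)) = Add(Add(Rational(-1, 6), Mul(-6, -87)), Mul(-1, 26380)) = Add(Add(Rational(-1, 6), 522), -26380) = Add(Rational(3131, 6), -26380) = Rational(-155149, 6)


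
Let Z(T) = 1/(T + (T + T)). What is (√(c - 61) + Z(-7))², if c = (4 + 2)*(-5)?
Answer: (1 - 21*I*√91)²/441 ≈ -90.998 - 0.90851*I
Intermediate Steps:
c = -30 (c = 6*(-5) = -30)
Z(T) = 1/(3*T) (Z(T) = 1/(T + 2*T) = 1/(3*T))
(√(c - 61) + Z(-7))² = (√(-30 - 61) + (⅓)/(-7))² = (√(-91) + (⅓)*(-⅐))² = (I*√91 - 1/21)² = (-1/21 + I*√91)²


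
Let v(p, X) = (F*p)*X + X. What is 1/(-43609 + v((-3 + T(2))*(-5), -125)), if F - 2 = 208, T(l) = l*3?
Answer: 1/350016 ≈ 2.8570e-6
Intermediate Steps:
T(l) = 3*l
F = 210 (F = 2 + 208 = 210)
v(p, X) = X + 210*X*p (v(p, X) = (210*p)*X + X = 210*X*p + X = X + 210*X*p)
1/(-43609 + v((-3 + T(2))*(-5), -125)) = 1/(-43609 - 125*(1 + 210*((-3 + 3*2)*(-5)))) = 1/(-43609 - 125*(1 + 210*((-3 + 6)*(-5)))) = 1/(-43609 - 125*(1 + 210*(3*(-5)))) = 1/(-43609 - 125*(1 + 210*(-15))) = 1/(-43609 - 125*(1 - 3150)) = 1/(-43609 - 125*(-3149)) = 1/(-43609 + 393625) = 1/350016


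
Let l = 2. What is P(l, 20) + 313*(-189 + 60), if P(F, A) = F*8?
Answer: -40361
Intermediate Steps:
P(F, A) = 8*F
P(l, 20) + 313*(-189 + 60) = 8*2 + 313*(-189 + 60) = 16 + 313*(-129) = 16 - 40377 = -40361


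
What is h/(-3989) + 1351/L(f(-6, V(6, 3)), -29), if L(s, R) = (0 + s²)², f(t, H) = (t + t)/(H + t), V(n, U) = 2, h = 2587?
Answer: 5179592/323109 ≈ 16.030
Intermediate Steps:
f(t, H) = 2*t/(H + t) (f(t, H) = (2*t)/(H + t) = 2*t/(H + t))
L(s, R) = s⁴ (L(s, R) = (s²)² = s⁴)
h/(-3989) + 1351/L(f(-6, V(6, 3)), -29) = 2587/(-3989) + 1351/((2*(-6)/(2 - 6))⁴) = 2587*(-1/3989) + 1351/((2*(-6)/(-4))⁴) = -2587/3989 + 1351/((2*(-6)*(-¼))⁴) = -2587/3989 + 1351/(3⁴) = -2587/3989 + 1351/81 = 5179592/323109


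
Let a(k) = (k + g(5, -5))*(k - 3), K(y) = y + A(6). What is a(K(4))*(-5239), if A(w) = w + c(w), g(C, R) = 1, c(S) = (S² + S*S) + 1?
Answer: -35206080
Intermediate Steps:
c(S) = 1 + 2*S² (c(S) = (S² + S²) + 1 = 2*S² + 1 = 1 + 2*S²)
A(w) = 1 + w + 2*w² (A(w) = w + (1 + 2*w²) = 1 + w + 2*w²)
K(y) = 79 + y (K(y) = y + (1 + 6 + 2*6²) = y + (1 + 6 + 2*36) = y + (1 + 6 + 72) = y + 79 = 79 + y)
a(k) = (1 + k)*(-3 + k) (a(k) = (k + 1)*(k - 3) = (1 + k)*(-3 + k))
a(K(4))*(-5239) = (-3 + (79 + 4)² - 2*(79 + 4))*(-5239) = (-3 + 83² - 2*83)*(-5239) = (-3 + 6889 - 166)*(-5239) = 6720*(-5239) = -35206080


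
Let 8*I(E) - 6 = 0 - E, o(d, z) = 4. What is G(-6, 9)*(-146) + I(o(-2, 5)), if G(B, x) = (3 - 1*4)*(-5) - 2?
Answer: -1751/4 ≈ -437.75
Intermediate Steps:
I(E) = 3/4 - E/8 (I(E) = 3/4 + (0 - E)/8 = 3/4 + (-E)/8 = 3/4 - E/8)
G(B, x) = 3 (G(B, x) = (3 - 4)*(-5) - 2 = -1*(-5) - 2 = 5 - 2 = 3)
G(-6, 9)*(-146) + I(o(-2, 5)) = 3*(-146) + (3/4 - 1/8*4) = -438 + (3/4 - 1/2) = -438 + 1/4 = -1751/4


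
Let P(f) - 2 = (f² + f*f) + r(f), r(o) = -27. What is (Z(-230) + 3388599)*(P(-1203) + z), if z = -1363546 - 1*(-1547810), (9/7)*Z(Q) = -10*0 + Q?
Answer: 10431783294013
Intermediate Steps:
Z(Q) = 7*Q/9 (Z(Q) = 7*(-10*0 + Q)/9 = 7*(0 + Q)/9 = 7*Q/9)
z = 184264 (z = -1363546 + 1547810 = 184264)
P(f) = -25 + 2*f² (P(f) = 2 + ((f² + f*f) - 27) = 2 + ((f² + f²) - 27) = 2 + (2*f² - 27) = 2 + (-27 + 2*f²) = -25 + 2*f²)
(Z(-230) + 3388599)*(P(-1203) + z) = ((7/9)*(-230) + 3388599)*((-25 + 2*(-1203)²) + 184264) = (-1610/9 + 3388599)*((-25 + 2*1447209) + 184264) = 30495781*((-25 + 2894418) + 184264)/9 = 30495781*(2894393 + 184264)/9 = (30495781/9)*3078657 = 10431783294013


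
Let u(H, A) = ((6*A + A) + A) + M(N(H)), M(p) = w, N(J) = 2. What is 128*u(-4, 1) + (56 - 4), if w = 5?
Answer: 1716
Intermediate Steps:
M(p) = 5
u(H, A) = 5 + 8*A (u(H, A) = ((6*A + A) + A) + 5 = (7*A + A) + 5 = 8*A + 5 = 5 + 8*A)
128*u(-4, 1) + (56 - 4) = 128*(5 + 8*1) + (56 - 4) = 128*(5 + 8) + 52 = 128*13 + 52 = 1664 + 52 = 1716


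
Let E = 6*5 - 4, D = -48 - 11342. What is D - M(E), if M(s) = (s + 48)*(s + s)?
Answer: -15238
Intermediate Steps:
D = -11390
E = 26 (E = 30 - 4 = 26)
M(s) = 2*s*(48 + s) (M(s) = (48 + s)*(2*s) = 2*s*(48 + s))
D - M(E) = -11390 - 2*26*(48 + 26) = -11390 - 2*26*74 = -11390 - 1*3848 = -11390 - 3848 = -15238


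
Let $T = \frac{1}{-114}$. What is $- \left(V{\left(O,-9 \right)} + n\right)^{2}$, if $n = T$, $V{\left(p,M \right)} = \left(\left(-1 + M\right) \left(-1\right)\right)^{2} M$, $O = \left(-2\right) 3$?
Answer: $- \frac{10526965201}{12996} \approx -8.1002 \cdot 10^{5}$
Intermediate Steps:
$O = -6$
$V{\left(p,M \right)} = M \left(1 - M\right)^{2}$ ($V{\left(p,M \right)} = \left(1 - M\right)^{2} M = M \left(1 - M\right)^{2}$)
$T = - \frac{1}{114} \approx -0.0087719$
$n = - \frac{1}{114} \approx -0.0087719$
$- \left(V{\left(O,-9 \right)} + n\right)^{2} = - \left(- 9 \left(-1 - 9\right)^{2} - \frac{1}{114}\right)^{2} = - \left(- 9 \left(-10\right)^{2} - \frac{1}{114}\right)^{2} = - \left(\left(-9\right) 100 - \frac{1}{114}\right)^{2} = - \left(-900 - \frac{1}{114}\right)^{2} = - \left(- \frac{102601}{114}\right)^{2} = \left(-1\right) \frac{10526965201}{12996} = - \frac{10526965201}{12996}$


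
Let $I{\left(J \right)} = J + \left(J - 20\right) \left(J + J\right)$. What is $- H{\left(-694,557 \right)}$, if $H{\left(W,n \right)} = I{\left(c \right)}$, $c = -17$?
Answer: $-1241$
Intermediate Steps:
$I{\left(J \right)} = J + 2 J \left(-20 + J\right)$ ($I{\left(J \right)} = J + \left(-20 + J\right) 2 J = J + 2 J \left(-20 + J\right)$)
$H{\left(W,n \right)} = 1241$ ($H{\left(W,n \right)} = - 17 \left(-39 + 2 \left(-17\right)\right) = - 17 \left(-39 - 34\right) = \left(-17\right) \left(-73\right) = 1241$)
$- H{\left(-694,557 \right)} = \left(-1\right) 1241 = -1241$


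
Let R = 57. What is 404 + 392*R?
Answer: 22748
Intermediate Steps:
404 + 392*R = 404 + 392*57 = 404 + 22344 = 22748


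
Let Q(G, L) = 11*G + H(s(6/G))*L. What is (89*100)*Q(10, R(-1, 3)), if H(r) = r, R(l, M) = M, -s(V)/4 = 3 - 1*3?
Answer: 979000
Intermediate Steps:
s(V) = 0 (s(V) = -4*(3 - 1*3) = -4*(3 - 3) = -4*0 = 0)
Q(G, L) = 11*G (Q(G, L) = 11*G + 0*L = 11*G + 0 = 11*G)
(89*100)*Q(10, R(-1, 3)) = (89*100)*(11*10) = 8900*110 = 979000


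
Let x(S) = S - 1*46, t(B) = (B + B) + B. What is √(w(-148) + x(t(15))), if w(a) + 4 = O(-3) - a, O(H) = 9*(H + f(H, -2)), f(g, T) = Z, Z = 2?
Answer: √134 ≈ 11.576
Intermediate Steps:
t(B) = 3*B (t(B) = 2*B + B = 3*B)
f(g, T) = 2
x(S) = -46 + S (x(S) = S - 46 = -46 + S)
O(H) = 18 + 9*H (O(H) = 9*(H + 2) = 9*(2 + H) = 18 + 9*H)
w(a) = -13 - a (w(a) = -4 + ((18 + 9*(-3)) - a) = -4 + ((18 - 27) - a) = -4 + (-9 - a) = -13 - a)
√(w(-148) + x(t(15))) = √((-13 - 1*(-148)) + (-46 + 3*15)) = √((-13 + 148) + (-46 + 45)) = √(135 - 1) = √134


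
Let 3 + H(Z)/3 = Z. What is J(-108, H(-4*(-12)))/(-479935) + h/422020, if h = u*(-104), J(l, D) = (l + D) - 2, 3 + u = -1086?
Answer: 2717248393/10127108435 ≈ 0.26831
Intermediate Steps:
u = -1089 (u = -3 - 1086 = -1089)
H(Z) = -9 + 3*Z
J(l, D) = -2 + D + l (J(l, D) = (D + l) - 2 = -2 + D + l)
h = 113256 (h = -1089*(-104) = 113256)
J(-108, H(-4*(-12)))/(-479935) + h/422020 = (-2 + (-9 + 3*(-4*(-12))) - 108)/(-479935) + 113256/422020 = (-2 + (-9 + 3*48) - 108)*(-1/479935) + 113256*(1/422020) = (-2 + (-9 + 144) - 108)*(-1/479935) + 28314/105505 = (-2 + 135 - 108)*(-1/479935) + 28314/105505 = 25*(-1/479935) + 28314/105505 = -5/95987 + 28314/105505 = 2717248393/10127108435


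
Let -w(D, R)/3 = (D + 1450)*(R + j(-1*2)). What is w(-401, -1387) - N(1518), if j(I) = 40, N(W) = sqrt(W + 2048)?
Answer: 4239009 - sqrt(3566) ≈ 4.2390e+6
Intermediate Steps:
N(W) = sqrt(2048 + W)
w(D, R) = -3*(40 + R)*(1450 + D) (w(D, R) = -3*(D + 1450)*(R + 40) = -3*(1450 + D)*(40 + R) = -3*(40 + R)*(1450 + D))
w(-401, -1387) - N(1518) = (-174000 - 4350*(-1387) - 120*(-401) - 3*(-401)*(-1387)) - sqrt(2048 + 1518) = (-174000 + 6033450 + 48120 - 1668561) - sqrt(3566) = 4239009 - sqrt(3566)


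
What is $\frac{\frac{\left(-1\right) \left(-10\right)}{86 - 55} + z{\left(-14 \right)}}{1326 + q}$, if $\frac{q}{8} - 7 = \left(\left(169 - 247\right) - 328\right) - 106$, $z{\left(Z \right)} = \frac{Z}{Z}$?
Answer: $- \frac{41}{84134} \approx -0.00048732$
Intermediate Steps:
$z{\left(Z \right)} = 1$
$q = -4040$ ($q = 56 + 8 \left(\left(\left(169 - 247\right) - 328\right) - 106\right) = 56 + 8 \left(\left(-78 - 328\right) - 106\right) = 56 + 8 \left(-406 - 106\right) = 56 + 8 \left(-512\right) = 56 - 4096 = -4040$)
$\frac{\frac{\left(-1\right) \left(-10\right)}{86 - 55} + z{\left(-14 \right)}}{1326 + q} = \frac{\frac{\left(-1\right) \left(-10\right)}{86 - 55} + 1}{1326 - 4040} = \frac{\frac{1}{31} \cdot 10 + 1}{-2714} = \left(\frac{1}{31} \cdot 10 + 1\right) \left(- \frac{1}{2714}\right) = \left(\frac{10}{31} + 1\right) \left(- \frac{1}{2714}\right) = \frac{41}{31} \left(- \frac{1}{2714}\right) = - \frac{41}{84134}$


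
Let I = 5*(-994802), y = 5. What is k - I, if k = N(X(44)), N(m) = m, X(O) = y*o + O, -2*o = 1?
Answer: 9948103/2 ≈ 4.9740e+6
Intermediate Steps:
o = -½ (o = -½*1 = -½ ≈ -0.50000)
X(O) = -5/2 + O (X(O) = 5*(-½) + O = -5/2 + O)
I = -4974010
k = 83/2 (k = -5/2 + 44 = 83/2 ≈ 41.500)
k - I = 83/2 - 1*(-4974010) = 83/2 + 4974010 = 9948103/2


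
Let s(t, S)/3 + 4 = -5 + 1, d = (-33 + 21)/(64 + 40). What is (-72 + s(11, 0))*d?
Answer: 144/13 ≈ 11.077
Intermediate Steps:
d = -3/26 (d = -12/104 = -12*1/104 = -3/26 ≈ -0.11538)
s(t, S) = -24 (s(t, S) = -12 + 3*(-5 + 1) = -12 + 3*(-4) = -12 - 12 = -24)
(-72 + s(11, 0))*d = (-72 - 24)*(-3/26) = -96*(-3/26) = 144/13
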